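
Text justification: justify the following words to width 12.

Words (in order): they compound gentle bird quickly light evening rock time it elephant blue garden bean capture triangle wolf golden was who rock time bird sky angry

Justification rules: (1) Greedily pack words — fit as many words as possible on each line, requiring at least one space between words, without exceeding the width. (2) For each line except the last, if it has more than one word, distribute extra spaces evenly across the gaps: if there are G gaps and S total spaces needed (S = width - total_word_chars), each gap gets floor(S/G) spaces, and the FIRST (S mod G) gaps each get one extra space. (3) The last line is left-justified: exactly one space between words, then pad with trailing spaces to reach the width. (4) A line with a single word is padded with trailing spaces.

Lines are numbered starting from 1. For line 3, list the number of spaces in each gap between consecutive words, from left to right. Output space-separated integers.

Line 1: ['they'] (min_width=4, slack=8)
Line 2: ['compound'] (min_width=8, slack=4)
Line 3: ['gentle', 'bird'] (min_width=11, slack=1)
Line 4: ['quickly'] (min_width=7, slack=5)
Line 5: ['light'] (min_width=5, slack=7)
Line 6: ['evening', 'rock'] (min_width=12, slack=0)
Line 7: ['time', 'it'] (min_width=7, slack=5)
Line 8: ['elephant'] (min_width=8, slack=4)
Line 9: ['blue', 'garden'] (min_width=11, slack=1)
Line 10: ['bean', 'capture'] (min_width=12, slack=0)
Line 11: ['triangle'] (min_width=8, slack=4)
Line 12: ['wolf', 'golden'] (min_width=11, slack=1)
Line 13: ['was', 'who', 'rock'] (min_width=12, slack=0)
Line 14: ['time', 'bird'] (min_width=9, slack=3)
Line 15: ['sky', 'angry'] (min_width=9, slack=3)

Answer: 2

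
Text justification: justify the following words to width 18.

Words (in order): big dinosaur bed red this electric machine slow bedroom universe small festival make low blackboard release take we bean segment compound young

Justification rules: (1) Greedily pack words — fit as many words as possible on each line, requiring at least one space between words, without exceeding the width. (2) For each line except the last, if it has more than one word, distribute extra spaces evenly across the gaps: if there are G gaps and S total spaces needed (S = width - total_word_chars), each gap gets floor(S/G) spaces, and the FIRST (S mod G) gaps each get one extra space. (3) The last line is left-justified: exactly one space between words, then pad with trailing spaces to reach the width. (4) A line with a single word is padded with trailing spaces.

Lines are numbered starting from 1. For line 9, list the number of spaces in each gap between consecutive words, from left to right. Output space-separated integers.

Line 1: ['big', 'dinosaur', 'bed'] (min_width=16, slack=2)
Line 2: ['red', 'this', 'electric'] (min_width=17, slack=1)
Line 3: ['machine', 'slow'] (min_width=12, slack=6)
Line 4: ['bedroom', 'universe'] (min_width=16, slack=2)
Line 5: ['small', 'festival'] (min_width=14, slack=4)
Line 6: ['make', 'low'] (min_width=8, slack=10)
Line 7: ['blackboard', 'release'] (min_width=18, slack=0)
Line 8: ['take', 'we', 'bean'] (min_width=12, slack=6)
Line 9: ['segment', 'compound'] (min_width=16, slack=2)
Line 10: ['young'] (min_width=5, slack=13)

Answer: 3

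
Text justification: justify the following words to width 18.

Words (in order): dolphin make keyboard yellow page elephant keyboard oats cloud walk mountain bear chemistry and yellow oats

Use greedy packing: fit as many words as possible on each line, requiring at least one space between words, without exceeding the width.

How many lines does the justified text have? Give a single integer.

Answer: 8

Derivation:
Line 1: ['dolphin', 'make'] (min_width=12, slack=6)
Line 2: ['keyboard', 'yellow'] (min_width=15, slack=3)
Line 3: ['page', 'elephant'] (min_width=13, slack=5)
Line 4: ['keyboard', 'oats'] (min_width=13, slack=5)
Line 5: ['cloud', 'walk'] (min_width=10, slack=8)
Line 6: ['mountain', 'bear'] (min_width=13, slack=5)
Line 7: ['chemistry', 'and'] (min_width=13, slack=5)
Line 8: ['yellow', 'oats'] (min_width=11, slack=7)
Total lines: 8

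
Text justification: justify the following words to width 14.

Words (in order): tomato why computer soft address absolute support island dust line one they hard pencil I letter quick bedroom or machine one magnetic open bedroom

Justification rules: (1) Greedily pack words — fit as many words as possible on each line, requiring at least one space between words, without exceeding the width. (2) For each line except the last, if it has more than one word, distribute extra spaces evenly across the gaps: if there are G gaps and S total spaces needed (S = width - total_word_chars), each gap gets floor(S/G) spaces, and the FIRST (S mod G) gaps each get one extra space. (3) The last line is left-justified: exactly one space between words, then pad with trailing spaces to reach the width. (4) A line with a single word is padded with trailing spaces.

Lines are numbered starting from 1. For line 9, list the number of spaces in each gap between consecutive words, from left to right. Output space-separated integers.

Line 1: ['tomato', 'why'] (min_width=10, slack=4)
Line 2: ['computer', 'soft'] (min_width=13, slack=1)
Line 3: ['address'] (min_width=7, slack=7)
Line 4: ['absolute'] (min_width=8, slack=6)
Line 5: ['support', 'island'] (min_width=14, slack=0)
Line 6: ['dust', 'line', 'one'] (min_width=13, slack=1)
Line 7: ['they', 'hard'] (min_width=9, slack=5)
Line 8: ['pencil', 'I'] (min_width=8, slack=6)
Line 9: ['letter', 'quick'] (min_width=12, slack=2)
Line 10: ['bedroom', 'or'] (min_width=10, slack=4)
Line 11: ['machine', 'one'] (min_width=11, slack=3)
Line 12: ['magnetic', 'open'] (min_width=13, slack=1)
Line 13: ['bedroom'] (min_width=7, slack=7)

Answer: 3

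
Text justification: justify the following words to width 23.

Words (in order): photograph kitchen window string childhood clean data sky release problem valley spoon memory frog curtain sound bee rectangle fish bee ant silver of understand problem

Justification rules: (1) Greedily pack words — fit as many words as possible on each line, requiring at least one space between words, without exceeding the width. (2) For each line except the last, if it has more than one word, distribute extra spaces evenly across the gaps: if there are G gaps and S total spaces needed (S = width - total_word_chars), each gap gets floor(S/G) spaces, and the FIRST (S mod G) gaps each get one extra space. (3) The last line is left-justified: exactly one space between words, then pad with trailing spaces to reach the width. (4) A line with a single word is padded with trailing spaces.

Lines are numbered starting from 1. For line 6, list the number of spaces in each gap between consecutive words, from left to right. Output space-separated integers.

Answer: 3 3

Derivation:
Line 1: ['photograph', 'kitchen'] (min_width=18, slack=5)
Line 2: ['window', 'string', 'childhood'] (min_width=23, slack=0)
Line 3: ['clean', 'data', 'sky', 'release'] (min_width=22, slack=1)
Line 4: ['problem', 'valley', 'spoon'] (min_width=20, slack=3)
Line 5: ['memory', 'frog', 'curtain'] (min_width=19, slack=4)
Line 6: ['sound', 'bee', 'rectangle'] (min_width=19, slack=4)
Line 7: ['fish', 'bee', 'ant', 'silver', 'of'] (min_width=22, slack=1)
Line 8: ['understand', 'problem'] (min_width=18, slack=5)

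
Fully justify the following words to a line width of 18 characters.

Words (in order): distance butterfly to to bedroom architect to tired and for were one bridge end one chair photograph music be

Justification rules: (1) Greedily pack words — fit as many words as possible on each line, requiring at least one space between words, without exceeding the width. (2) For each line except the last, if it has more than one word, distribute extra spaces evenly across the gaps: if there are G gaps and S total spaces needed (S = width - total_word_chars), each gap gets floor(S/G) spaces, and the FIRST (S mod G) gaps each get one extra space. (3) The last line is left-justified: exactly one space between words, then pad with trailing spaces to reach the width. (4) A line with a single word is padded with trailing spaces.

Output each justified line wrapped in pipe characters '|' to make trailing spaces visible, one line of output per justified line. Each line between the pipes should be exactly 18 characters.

Line 1: ['distance', 'butterfly'] (min_width=18, slack=0)
Line 2: ['to', 'to', 'bedroom'] (min_width=13, slack=5)
Line 3: ['architect', 'to', 'tired'] (min_width=18, slack=0)
Line 4: ['and', 'for', 'were', 'one'] (min_width=16, slack=2)
Line 5: ['bridge', 'end', 'one'] (min_width=14, slack=4)
Line 6: ['chair', 'photograph'] (min_width=16, slack=2)
Line 7: ['music', 'be'] (min_width=8, slack=10)

Answer: |distance butterfly|
|to    to   bedroom|
|architect to tired|
|and  for  were one|
|bridge   end   one|
|chair   photograph|
|music be          |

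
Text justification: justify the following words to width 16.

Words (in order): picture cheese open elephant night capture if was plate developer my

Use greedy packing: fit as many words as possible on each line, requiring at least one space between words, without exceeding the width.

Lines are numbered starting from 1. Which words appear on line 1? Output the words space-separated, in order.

Line 1: ['picture', 'cheese'] (min_width=14, slack=2)
Line 2: ['open', 'elephant'] (min_width=13, slack=3)
Line 3: ['night', 'capture', 'if'] (min_width=16, slack=0)
Line 4: ['was', 'plate'] (min_width=9, slack=7)
Line 5: ['developer', 'my'] (min_width=12, slack=4)

Answer: picture cheese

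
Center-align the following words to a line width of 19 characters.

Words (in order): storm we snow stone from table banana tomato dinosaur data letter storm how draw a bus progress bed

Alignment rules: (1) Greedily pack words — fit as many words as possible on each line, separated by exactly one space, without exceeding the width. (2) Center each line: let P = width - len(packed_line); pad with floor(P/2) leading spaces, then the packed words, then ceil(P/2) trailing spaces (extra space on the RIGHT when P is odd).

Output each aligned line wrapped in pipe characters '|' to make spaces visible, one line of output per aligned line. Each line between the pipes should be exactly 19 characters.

Line 1: ['storm', 'we', 'snow', 'stone'] (min_width=19, slack=0)
Line 2: ['from', 'table', 'banana'] (min_width=17, slack=2)
Line 3: ['tomato', 'dinosaur'] (min_width=15, slack=4)
Line 4: ['data', 'letter', 'storm'] (min_width=17, slack=2)
Line 5: ['how', 'draw', 'a', 'bus'] (min_width=14, slack=5)
Line 6: ['progress', 'bed'] (min_width=12, slack=7)

Answer: |storm we snow stone|
| from table banana |
|  tomato dinosaur  |
| data letter storm |
|  how draw a bus   |
|   progress bed    |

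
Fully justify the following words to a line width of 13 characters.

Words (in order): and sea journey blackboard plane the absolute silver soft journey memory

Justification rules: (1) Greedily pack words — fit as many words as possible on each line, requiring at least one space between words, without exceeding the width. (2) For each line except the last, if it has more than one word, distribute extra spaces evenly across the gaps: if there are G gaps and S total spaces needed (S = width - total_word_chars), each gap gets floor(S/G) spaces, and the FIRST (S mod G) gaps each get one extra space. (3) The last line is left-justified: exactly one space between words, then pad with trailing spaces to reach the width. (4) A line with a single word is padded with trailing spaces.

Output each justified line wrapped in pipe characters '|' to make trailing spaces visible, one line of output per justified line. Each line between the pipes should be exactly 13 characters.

Line 1: ['and', 'sea'] (min_width=7, slack=6)
Line 2: ['journey'] (min_width=7, slack=6)
Line 3: ['blackboard'] (min_width=10, slack=3)
Line 4: ['plane', 'the'] (min_width=9, slack=4)
Line 5: ['absolute'] (min_width=8, slack=5)
Line 6: ['silver', 'soft'] (min_width=11, slack=2)
Line 7: ['journey'] (min_width=7, slack=6)
Line 8: ['memory'] (min_width=6, slack=7)

Answer: |and       sea|
|journey      |
|blackboard   |
|plane     the|
|absolute     |
|silver   soft|
|journey      |
|memory       |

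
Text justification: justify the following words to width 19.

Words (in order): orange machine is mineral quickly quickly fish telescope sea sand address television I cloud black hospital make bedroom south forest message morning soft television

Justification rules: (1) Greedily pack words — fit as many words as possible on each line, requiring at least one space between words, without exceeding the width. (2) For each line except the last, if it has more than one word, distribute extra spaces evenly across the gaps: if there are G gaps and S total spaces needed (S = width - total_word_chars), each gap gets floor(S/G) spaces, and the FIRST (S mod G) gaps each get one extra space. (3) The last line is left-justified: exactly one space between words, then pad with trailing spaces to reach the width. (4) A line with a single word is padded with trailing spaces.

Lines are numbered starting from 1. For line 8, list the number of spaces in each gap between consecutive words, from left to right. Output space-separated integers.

Line 1: ['orange', 'machine', 'is'] (min_width=17, slack=2)
Line 2: ['mineral', 'quickly'] (min_width=15, slack=4)
Line 3: ['quickly', 'fish'] (min_width=12, slack=7)
Line 4: ['telescope', 'sea', 'sand'] (min_width=18, slack=1)
Line 5: ['address', 'television'] (min_width=18, slack=1)
Line 6: ['I', 'cloud', 'black'] (min_width=13, slack=6)
Line 7: ['hospital', 'make'] (min_width=13, slack=6)
Line 8: ['bedroom', 'south'] (min_width=13, slack=6)
Line 9: ['forest', 'message'] (min_width=14, slack=5)
Line 10: ['morning', 'soft'] (min_width=12, slack=7)
Line 11: ['television'] (min_width=10, slack=9)

Answer: 7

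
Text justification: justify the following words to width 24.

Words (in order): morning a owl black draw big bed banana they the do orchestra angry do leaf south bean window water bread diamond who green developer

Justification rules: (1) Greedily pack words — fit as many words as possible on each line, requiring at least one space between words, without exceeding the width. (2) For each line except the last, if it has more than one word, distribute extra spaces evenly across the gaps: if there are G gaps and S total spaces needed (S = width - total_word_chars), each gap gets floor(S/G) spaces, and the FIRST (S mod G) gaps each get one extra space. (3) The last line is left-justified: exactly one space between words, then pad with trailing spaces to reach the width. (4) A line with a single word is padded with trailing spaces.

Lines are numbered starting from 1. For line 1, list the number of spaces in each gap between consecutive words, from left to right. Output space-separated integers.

Line 1: ['morning', 'a', 'owl', 'black', 'draw'] (min_width=24, slack=0)
Line 2: ['big', 'bed', 'banana', 'they', 'the'] (min_width=23, slack=1)
Line 3: ['do', 'orchestra', 'angry', 'do'] (min_width=21, slack=3)
Line 4: ['leaf', 'south', 'bean', 'window'] (min_width=22, slack=2)
Line 5: ['water', 'bread', 'diamond', 'who'] (min_width=23, slack=1)
Line 6: ['green', 'developer'] (min_width=15, slack=9)

Answer: 1 1 1 1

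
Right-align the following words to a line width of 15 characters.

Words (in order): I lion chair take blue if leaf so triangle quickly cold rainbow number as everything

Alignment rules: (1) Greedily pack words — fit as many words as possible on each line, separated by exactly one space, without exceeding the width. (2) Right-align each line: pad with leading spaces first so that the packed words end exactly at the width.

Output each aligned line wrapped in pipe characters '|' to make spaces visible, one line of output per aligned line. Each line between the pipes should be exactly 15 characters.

Answer: |   I lion chair|
|   take blue if|
|        leaf so|
|       triangle|
|   quickly cold|
| rainbow number|
|  as everything|

Derivation:
Line 1: ['I', 'lion', 'chair'] (min_width=12, slack=3)
Line 2: ['take', 'blue', 'if'] (min_width=12, slack=3)
Line 3: ['leaf', 'so'] (min_width=7, slack=8)
Line 4: ['triangle'] (min_width=8, slack=7)
Line 5: ['quickly', 'cold'] (min_width=12, slack=3)
Line 6: ['rainbow', 'number'] (min_width=14, slack=1)
Line 7: ['as', 'everything'] (min_width=13, slack=2)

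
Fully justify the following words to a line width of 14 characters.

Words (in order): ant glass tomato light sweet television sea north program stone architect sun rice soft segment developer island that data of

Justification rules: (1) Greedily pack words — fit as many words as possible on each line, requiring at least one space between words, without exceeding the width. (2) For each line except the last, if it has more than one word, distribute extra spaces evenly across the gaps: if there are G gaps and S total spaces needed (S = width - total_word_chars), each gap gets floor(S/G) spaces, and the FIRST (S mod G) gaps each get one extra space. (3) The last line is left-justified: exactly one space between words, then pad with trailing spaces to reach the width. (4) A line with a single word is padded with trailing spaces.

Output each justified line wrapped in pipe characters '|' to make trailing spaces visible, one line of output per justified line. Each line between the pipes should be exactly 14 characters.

Answer: |ant      glass|
|tomato   light|
|sweet         |
|television sea|
|north  program|
|stone         |
|architect  sun|
|rice      soft|
|segment       |
|developer     |
|island    that|
|data of       |

Derivation:
Line 1: ['ant', 'glass'] (min_width=9, slack=5)
Line 2: ['tomato', 'light'] (min_width=12, slack=2)
Line 3: ['sweet'] (min_width=5, slack=9)
Line 4: ['television', 'sea'] (min_width=14, slack=0)
Line 5: ['north', 'program'] (min_width=13, slack=1)
Line 6: ['stone'] (min_width=5, slack=9)
Line 7: ['architect', 'sun'] (min_width=13, slack=1)
Line 8: ['rice', 'soft'] (min_width=9, slack=5)
Line 9: ['segment'] (min_width=7, slack=7)
Line 10: ['developer'] (min_width=9, slack=5)
Line 11: ['island', 'that'] (min_width=11, slack=3)
Line 12: ['data', 'of'] (min_width=7, slack=7)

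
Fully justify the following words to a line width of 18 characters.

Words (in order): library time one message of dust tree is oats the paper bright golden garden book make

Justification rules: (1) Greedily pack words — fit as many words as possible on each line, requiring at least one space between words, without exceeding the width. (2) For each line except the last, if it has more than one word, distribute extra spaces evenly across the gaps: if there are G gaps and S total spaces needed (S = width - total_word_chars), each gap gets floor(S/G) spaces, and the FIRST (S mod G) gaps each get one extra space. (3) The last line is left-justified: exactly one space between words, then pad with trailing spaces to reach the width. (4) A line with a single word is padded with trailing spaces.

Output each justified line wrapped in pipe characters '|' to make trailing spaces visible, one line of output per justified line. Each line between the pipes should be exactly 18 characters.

Answer: |library  time  one|
|message   of  dust|
|tree  is  oats the|
|paper       bright|
|golden garden book|
|make              |

Derivation:
Line 1: ['library', 'time', 'one'] (min_width=16, slack=2)
Line 2: ['message', 'of', 'dust'] (min_width=15, slack=3)
Line 3: ['tree', 'is', 'oats', 'the'] (min_width=16, slack=2)
Line 4: ['paper', 'bright'] (min_width=12, slack=6)
Line 5: ['golden', 'garden', 'book'] (min_width=18, slack=0)
Line 6: ['make'] (min_width=4, slack=14)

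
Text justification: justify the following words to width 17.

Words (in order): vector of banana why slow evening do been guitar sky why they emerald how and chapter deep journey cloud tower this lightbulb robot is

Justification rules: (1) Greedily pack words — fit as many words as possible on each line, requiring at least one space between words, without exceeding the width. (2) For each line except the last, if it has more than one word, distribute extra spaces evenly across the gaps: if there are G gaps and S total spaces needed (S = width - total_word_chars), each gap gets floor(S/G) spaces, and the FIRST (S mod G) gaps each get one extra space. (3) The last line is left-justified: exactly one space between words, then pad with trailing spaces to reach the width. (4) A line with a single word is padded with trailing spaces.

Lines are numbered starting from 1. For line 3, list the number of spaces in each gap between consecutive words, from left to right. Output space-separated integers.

Answer: 3 2

Derivation:
Line 1: ['vector', 'of', 'banana'] (min_width=16, slack=1)
Line 2: ['why', 'slow', 'evening'] (min_width=16, slack=1)
Line 3: ['do', 'been', 'guitar'] (min_width=14, slack=3)
Line 4: ['sky', 'why', 'they'] (min_width=12, slack=5)
Line 5: ['emerald', 'how', 'and'] (min_width=15, slack=2)
Line 6: ['chapter', 'deep'] (min_width=12, slack=5)
Line 7: ['journey', 'cloud'] (min_width=13, slack=4)
Line 8: ['tower', 'this'] (min_width=10, slack=7)
Line 9: ['lightbulb', 'robot'] (min_width=15, slack=2)
Line 10: ['is'] (min_width=2, slack=15)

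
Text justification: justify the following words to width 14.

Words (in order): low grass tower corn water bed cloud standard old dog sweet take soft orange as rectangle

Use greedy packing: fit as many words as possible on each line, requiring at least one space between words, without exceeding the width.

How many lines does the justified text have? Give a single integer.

Answer: 8

Derivation:
Line 1: ['low', 'grass'] (min_width=9, slack=5)
Line 2: ['tower', 'corn'] (min_width=10, slack=4)
Line 3: ['water', 'bed'] (min_width=9, slack=5)
Line 4: ['cloud', 'standard'] (min_width=14, slack=0)
Line 5: ['old', 'dog', 'sweet'] (min_width=13, slack=1)
Line 6: ['take', 'soft'] (min_width=9, slack=5)
Line 7: ['orange', 'as'] (min_width=9, slack=5)
Line 8: ['rectangle'] (min_width=9, slack=5)
Total lines: 8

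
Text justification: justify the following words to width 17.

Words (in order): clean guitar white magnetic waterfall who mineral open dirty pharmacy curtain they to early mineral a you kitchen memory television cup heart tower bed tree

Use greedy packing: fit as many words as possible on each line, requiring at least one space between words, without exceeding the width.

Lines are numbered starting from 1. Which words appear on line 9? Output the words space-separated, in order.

Line 1: ['clean', 'guitar'] (min_width=12, slack=5)
Line 2: ['white', 'magnetic'] (min_width=14, slack=3)
Line 3: ['waterfall', 'who'] (min_width=13, slack=4)
Line 4: ['mineral', 'open'] (min_width=12, slack=5)
Line 5: ['dirty', 'pharmacy'] (min_width=14, slack=3)
Line 6: ['curtain', 'they', 'to'] (min_width=15, slack=2)
Line 7: ['early', 'mineral', 'a'] (min_width=15, slack=2)
Line 8: ['you', 'kitchen'] (min_width=11, slack=6)
Line 9: ['memory', 'television'] (min_width=17, slack=0)
Line 10: ['cup', 'heart', 'tower'] (min_width=15, slack=2)
Line 11: ['bed', 'tree'] (min_width=8, slack=9)

Answer: memory television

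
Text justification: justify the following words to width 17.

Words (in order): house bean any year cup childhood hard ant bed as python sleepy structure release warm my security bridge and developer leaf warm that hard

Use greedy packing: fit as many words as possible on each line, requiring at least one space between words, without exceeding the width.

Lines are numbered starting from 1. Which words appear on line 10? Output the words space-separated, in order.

Line 1: ['house', 'bean', 'any'] (min_width=14, slack=3)
Line 2: ['year', 'cup'] (min_width=8, slack=9)
Line 3: ['childhood', 'hard'] (min_width=14, slack=3)
Line 4: ['ant', 'bed', 'as', 'python'] (min_width=17, slack=0)
Line 5: ['sleepy', 'structure'] (min_width=16, slack=1)
Line 6: ['release', 'warm', 'my'] (min_width=15, slack=2)
Line 7: ['security', 'bridge'] (min_width=15, slack=2)
Line 8: ['and', 'developer'] (min_width=13, slack=4)
Line 9: ['leaf', 'warm', 'that'] (min_width=14, slack=3)
Line 10: ['hard'] (min_width=4, slack=13)

Answer: hard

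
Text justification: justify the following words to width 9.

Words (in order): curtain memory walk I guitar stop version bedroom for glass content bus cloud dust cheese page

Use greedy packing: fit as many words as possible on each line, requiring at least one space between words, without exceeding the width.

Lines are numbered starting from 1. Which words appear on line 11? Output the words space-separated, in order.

Line 1: ['curtain'] (min_width=7, slack=2)
Line 2: ['memory'] (min_width=6, slack=3)
Line 3: ['walk', 'I'] (min_width=6, slack=3)
Line 4: ['guitar'] (min_width=6, slack=3)
Line 5: ['stop'] (min_width=4, slack=5)
Line 6: ['version'] (min_width=7, slack=2)
Line 7: ['bedroom'] (min_width=7, slack=2)
Line 8: ['for', 'glass'] (min_width=9, slack=0)
Line 9: ['content'] (min_width=7, slack=2)
Line 10: ['bus', 'cloud'] (min_width=9, slack=0)
Line 11: ['dust'] (min_width=4, slack=5)
Line 12: ['cheese'] (min_width=6, slack=3)
Line 13: ['page'] (min_width=4, slack=5)

Answer: dust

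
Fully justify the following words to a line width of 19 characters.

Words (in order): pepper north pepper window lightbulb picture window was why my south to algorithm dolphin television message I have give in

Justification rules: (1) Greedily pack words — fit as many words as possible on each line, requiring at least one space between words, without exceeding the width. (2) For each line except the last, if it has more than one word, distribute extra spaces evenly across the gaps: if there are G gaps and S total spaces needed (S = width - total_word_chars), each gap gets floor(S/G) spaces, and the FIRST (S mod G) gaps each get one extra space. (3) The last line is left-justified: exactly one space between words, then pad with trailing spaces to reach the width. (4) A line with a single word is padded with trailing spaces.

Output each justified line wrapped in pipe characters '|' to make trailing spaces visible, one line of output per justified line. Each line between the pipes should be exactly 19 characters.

Line 1: ['pepper', 'north', 'pepper'] (min_width=19, slack=0)
Line 2: ['window', 'lightbulb'] (min_width=16, slack=3)
Line 3: ['picture', 'window', 'was'] (min_width=18, slack=1)
Line 4: ['why', 'my', 'south', 'to'] (min_width=15, slack=4)
Line 5: ['algorithm', 'dolphin'] (min_width=17, slack=2)
Line 6: ['television', 'message'] (min_width=18, slack=1)
Line 7: ['I', 'have', 'give', 'in'] (min_width=14, slack=5)

Answer: |pepper north pepper|
|window    lightbulb|
|picture  window was|
|why   my  south  to|
|algorithm   dolphin|
|television  message|
|I have give in     |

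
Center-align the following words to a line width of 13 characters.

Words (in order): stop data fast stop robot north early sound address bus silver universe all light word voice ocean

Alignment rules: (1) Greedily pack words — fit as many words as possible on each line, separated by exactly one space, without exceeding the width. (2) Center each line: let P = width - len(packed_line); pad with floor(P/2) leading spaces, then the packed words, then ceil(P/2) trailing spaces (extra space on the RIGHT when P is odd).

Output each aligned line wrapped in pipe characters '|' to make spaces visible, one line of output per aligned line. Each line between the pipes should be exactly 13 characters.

Answer: |  stop data  |
|  fast stop  |
| robot north |
| early sound |
| address bus |
|   silver    |
|universe all |
| light word  |
| voice ocean |

Derivation:
Line 1: ['stop', 'data'] (min_width=9, slack=4)
Line 2: ['fast', 'stop'] (min_width=9, slack=4)
Line 3: ['robot', 'north'] (min_width=11, slack=2)
Line 4: ['early', 'sound'] (min_width=11, slack=2)
Line 5: ['address', 'bus'] (min_width=11, slack=2)
Line 6: ['silver'] (min_width=6, slack=7)
Line 7: ['universe', 'all'] (min_width=12, slack=1)
Line 8: ['light', 'word'] (min_width=10, slack=3)
Line 9: ['voice', 'ocean'] (min_width=11, slack=2)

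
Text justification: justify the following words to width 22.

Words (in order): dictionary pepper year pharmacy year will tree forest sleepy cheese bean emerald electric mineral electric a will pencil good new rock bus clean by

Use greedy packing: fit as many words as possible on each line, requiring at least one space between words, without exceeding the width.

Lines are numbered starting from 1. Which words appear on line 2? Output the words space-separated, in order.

Answer: pharmacy year will

Derivation:
Line 1: ['dictionary', 'pepper', 'year'] (min_width=22, slack=0)
Line 2: ['pharmacy', 'year', 'will'] (min_width=18, slack=4)
Line 3: ['tree', 'forest', 'sleepy'] (min_width=18, slack=4)
Line 4: ['cheese', 'bean', 'emerald'] (min_width=19, slack=3)
Line 5: ['electric', 'mineral'] (min_width=16, slack=6)
Line 6: ['electric', 'a', 'will', 'pencil'] (min_width=22, slack=0)
Line 7: ['good', 'new', 'rock', 'bus'] (min_width=17, slack=5)
Line 8: ['clean', 'by'] (min_width=8, slack=14)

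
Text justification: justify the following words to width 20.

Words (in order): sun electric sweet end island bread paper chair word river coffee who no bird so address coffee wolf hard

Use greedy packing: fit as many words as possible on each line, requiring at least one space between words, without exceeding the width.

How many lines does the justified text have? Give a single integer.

Line 1: ['sun', 'electric', 'sweet'] (min_width=18, slack=2)
Line 2: ['end', 'island', 'bread'] (min_width=16, slack=4)
Line 3: ['paper', 'chair', 'word'] (min_width=16, slack=4)
Line 4: ['river', 'coffee', 'who', 'no'] (min_width=19, slack=1)
Line 5: ['bird', 'so', 'address'] (min_width=15, slack=5)
Line 6: ['coffee', 'wolf', 'hard'] (min_width=16, slack=4)
Total lines: 6

Answer: 6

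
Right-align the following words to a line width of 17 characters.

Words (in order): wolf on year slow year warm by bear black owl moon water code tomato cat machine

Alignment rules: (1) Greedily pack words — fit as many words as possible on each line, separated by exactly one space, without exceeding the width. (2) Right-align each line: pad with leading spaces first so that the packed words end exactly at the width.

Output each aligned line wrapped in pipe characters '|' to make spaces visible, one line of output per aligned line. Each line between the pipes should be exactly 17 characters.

Line 1: ['wolf', 'on', 'year', 'slow'] (min_width=17, slack=0)
Line 2: ['year', 'warm', 'by', 'bear'] (min_width=17, slack=0)
Line 3: ['black', 'owl', 'moon'] (min_width=14, slack=3)
Line 4: ['water', 'code', 'tomato'] (min_width=17, slack=0)
Line 5: ['cat', 'machine'] (min_width=11, slack=6)

Answer: |wolf on year slow|
|year warm by bear|
|   black owl moon|
|water code tomato|
|      cat machine|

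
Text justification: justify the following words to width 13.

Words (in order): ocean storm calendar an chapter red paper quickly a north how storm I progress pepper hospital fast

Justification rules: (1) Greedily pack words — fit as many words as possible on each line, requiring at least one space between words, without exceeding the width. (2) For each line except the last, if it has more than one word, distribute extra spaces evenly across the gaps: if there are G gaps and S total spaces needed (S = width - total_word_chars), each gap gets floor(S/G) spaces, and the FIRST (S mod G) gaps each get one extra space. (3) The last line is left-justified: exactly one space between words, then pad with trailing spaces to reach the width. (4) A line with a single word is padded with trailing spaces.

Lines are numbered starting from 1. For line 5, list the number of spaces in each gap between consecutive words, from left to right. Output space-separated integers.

Answer: 2 2

Derivation:
Line 1: ['ocean', 'storm'] (min_width=11, slack=2)
Line 2: ['calendar', 'an'] (min_width=11, slack=2)
Line 3: ['chapter', 'red'] (min_width=11, slack=2)
Line 4: ['paper', 'quickly'] (min_width=13, slack=0)
Line 5: ['a', 'north', 'how'] (min_width=11, slack=2)
Line 6: ['storm', 'I'] (min_width=7, slack=6)
Line 7: ['progress'] (min_width=8, slack=5)
Line 8: ['pepper'] (min_width=6, slack=7)
Line 9: ['hospital', 'fast'] (min_width=13, slack=0)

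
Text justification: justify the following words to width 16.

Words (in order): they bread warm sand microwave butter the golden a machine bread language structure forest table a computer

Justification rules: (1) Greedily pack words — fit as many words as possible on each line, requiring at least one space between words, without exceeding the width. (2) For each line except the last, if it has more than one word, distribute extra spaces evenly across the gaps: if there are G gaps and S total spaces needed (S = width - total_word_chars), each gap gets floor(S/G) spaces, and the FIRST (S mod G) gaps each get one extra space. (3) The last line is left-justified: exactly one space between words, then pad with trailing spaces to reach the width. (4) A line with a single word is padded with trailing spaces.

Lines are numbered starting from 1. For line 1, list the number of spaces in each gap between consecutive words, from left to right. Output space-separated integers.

Answer: 2 1

Derivation:
Line 1: ['they', 'bread', 'warm'] (min_width=15, slack=1)
Line 2: ['sand', 'microwave'] (min_width=14, slack=2)
Line 3: ['butter', 'the'] (min_width=10, slack=6)
Line 4: ['golden', 'a', 'machine'] (min_width=16, slack=0)
Line 5: ['bread', 'language'] (min_width=14, slack=2)
Line 6: ['structure', 'forest'] (min_width=16, slack=0)
Line 7: ['table', 'a', 'computer'] (min_width=16, slack=0)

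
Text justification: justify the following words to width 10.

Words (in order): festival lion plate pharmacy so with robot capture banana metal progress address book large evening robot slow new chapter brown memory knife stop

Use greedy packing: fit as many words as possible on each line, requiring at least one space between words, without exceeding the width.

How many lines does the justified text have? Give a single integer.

Line 1: ['festival'] (min_width=8, slack=2)
Line 2: ['lion', 'plate'] (min_width=10, slack=0)
Line 3: ['pharmacy'] (min_width=8, slack=2)
Line 4: ['so', 'with'] (min_width=7, slack=3)
Line 5: ['robot'] (min_width=5, slack=5)
Line 6: ['capture'] (min_width=7, slack=3)
Line 7: ['banana'] (min_width=6, slack=4)
Line 8: ['metal'] (min_width=5, slack=5)
Line 9: ['progress'] (min_width=8, slack=2)
Line 10: ['address'] (min_width=7, slack=3)
Line 11: ['book', 'large'] (min_width=10, slack=0)
Line 12: ['evening'] (min_width=7, slack=3)
Line 13: ['robot', 'slow'] (min_width=10, slack=0)
Line 14: ['new'] (min_width=3, slack=7)
Line 15: ['chapter'] (min_width=7, slack=3)
Line 16: ['brown'] (min_width=5, slack=5)
Line 17: ['memory'] (min_width=6, slack=4)
Line 18: ['knife', 'stop'] (min_width=10, slack=0)
Total lines: 18

Answer: 18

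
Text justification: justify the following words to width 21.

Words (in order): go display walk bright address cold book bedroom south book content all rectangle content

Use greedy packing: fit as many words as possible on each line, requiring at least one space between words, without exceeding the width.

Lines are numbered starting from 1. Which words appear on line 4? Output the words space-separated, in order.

Answer: book content all

Derivation:
Line 1: ['go', 'display', 'walk'] (min_width=15, slack=6)
Line 2: ['bright', 'address', 'cold'] (min_width=19, slack=2)
Line 3: ['book', 'bedroom', 'south'] (min_width=18, slack=3)
Line 4: ['book', 'content', 'all'] (min_width=16, slack=5)
Line 5: ['rectangle', 'content'] (min_width=17, slack=4)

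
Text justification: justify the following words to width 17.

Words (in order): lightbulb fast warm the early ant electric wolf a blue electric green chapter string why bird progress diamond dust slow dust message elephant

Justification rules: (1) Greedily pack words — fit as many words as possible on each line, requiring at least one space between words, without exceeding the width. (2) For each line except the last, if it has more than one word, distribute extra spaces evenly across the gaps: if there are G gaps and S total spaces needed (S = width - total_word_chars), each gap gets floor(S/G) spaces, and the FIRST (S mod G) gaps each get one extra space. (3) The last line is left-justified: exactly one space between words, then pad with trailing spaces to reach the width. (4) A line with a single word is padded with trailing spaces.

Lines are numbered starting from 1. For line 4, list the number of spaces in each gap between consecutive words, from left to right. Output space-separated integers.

Line 1: ['lightbulb', 'fast'] (min_width=14, slack=3)
Line 2: ['warm', 'the', 'early'] (min_width=14, slack=3)
Line 3: ['ant', 'electric', 'wolf'] (min_width=17, slack=0)
Line 4: ['a', 'blue', 'electric'] (min_width=15, slack=2)
Line 5: ['green', 'chapter'] (min_width=13, slack=4)
Line 6: ['string', 'why', 'bird'] (min_width=15, slack=2)
Line 7: ['progress', 'diamond'] (min_width=16, slack=1)
Line 8: ['dust', 'slow', 'dust'] (min_width=14, slack=3)
Line 9: ['message', 'elephant'] (min_width=16, slack=1)

Answer: 2 2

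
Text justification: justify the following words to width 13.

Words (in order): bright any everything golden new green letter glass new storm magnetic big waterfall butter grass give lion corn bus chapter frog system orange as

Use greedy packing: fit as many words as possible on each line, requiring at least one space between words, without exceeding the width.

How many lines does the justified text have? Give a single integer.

Answer: 14

Derivation:
Line 1: ['bright', 'any'] (min_width=10, slack=3)
Line 2: ['everything'] (min_width=10, slack=3)
Line 3: ['golden', 'new'] (min_width=10, slack=3)
Line 4: ['green', 'letter'] (min_width=12, slack=1)
Line 5: ['glass', 'new'] (min_width=9, slack=4)
Line 6: ['storm'] (min_width=5, slack=8)
Line 7: ['magnetic', 'big'] (min_width=12, slack=1)
Line 8: ['waterfall'] (min_width=9, slack=4)
Line 9: ['butter', 'grass'] (min_width=12, slack=1)
Line 10: ['give', 'lion'] (min_width=9, slack=4)
Line 11: ['corn', 'bus'] (min_width=8, slack=5)
Line 12: ['chapter', 'frog'] (min_width=12, slack=1)
Line 13: ['system', 'orange'] (min_width=13, slack=0)
Line 14: ['as'] (min_width=2, slack=11)
Total lines: 14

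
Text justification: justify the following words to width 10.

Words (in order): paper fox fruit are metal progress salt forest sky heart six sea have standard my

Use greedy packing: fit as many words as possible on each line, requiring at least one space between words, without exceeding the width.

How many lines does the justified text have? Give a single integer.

Line 1: ['paper', 'fox'] (min_width=9, slack=1)
Line 2: ['fruit', 'are'] (min_width=9, slack=1)
Line 3: ['metal'] (min_width=5, slack=5)
Line 4: ['progress'] (min_width=8, slack=2)
Line 5: ['salt'] (min_width=4, slack=6)
Line 6: ['forest', 'sky'] (min_width=10, slack=0)
Line 7: ['heart', 'six'] (min_width=9, slack=1)
Line 8: ['sea', 'have'] (min_width=8, slack=2)
Line 9: ['standard'] (min_width=8, slack=2)
Line 10: ['my'] (min_width=2, slack=8)
Total lines: 10

Answer: 10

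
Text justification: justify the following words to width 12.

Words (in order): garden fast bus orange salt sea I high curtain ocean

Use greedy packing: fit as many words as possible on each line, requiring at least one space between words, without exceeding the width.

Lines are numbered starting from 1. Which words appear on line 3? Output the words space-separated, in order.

Line 1: ['garden', 'fast'] (min_width=11, slack=1)
Line 2: ['bus', 'orange'] (min_width=10, slack=2)
Line 3: ['salt', 'sea', 'I'] (min_width=10, slack=2)
Line 4: ['high', 'curtain'] (min_width=12, slack=0)
Line 5: ['ocean'] (min_width=5, slack=7)

Answer: salt sea I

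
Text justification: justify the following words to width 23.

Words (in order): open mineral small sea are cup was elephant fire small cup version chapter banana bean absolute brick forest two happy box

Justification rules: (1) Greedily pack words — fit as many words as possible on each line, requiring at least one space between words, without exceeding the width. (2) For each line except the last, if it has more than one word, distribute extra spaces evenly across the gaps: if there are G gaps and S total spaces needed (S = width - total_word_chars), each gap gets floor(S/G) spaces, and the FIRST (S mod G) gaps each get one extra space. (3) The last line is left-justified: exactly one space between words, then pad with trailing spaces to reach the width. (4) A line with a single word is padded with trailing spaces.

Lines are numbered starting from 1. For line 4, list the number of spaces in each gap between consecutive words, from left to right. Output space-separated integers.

Answer: 3 3

Derivation:
Line 1: ['open', 'mineral', 'small', 'sea'] (min_width=22, slack=1)
Line 2: ['are', 'cup', 'was', 'elephant'] (min_width=20, slack=3)
Line 3: ['fire', 'small', 'cup', 'version'] (min_width=22, slack=1)
Line 4: ['chapter', 'banana', 'bean'] (min_width=19, slack=4)
Line 5: ['absolute', 'brick', 'forest'] (min_width=21, slack=2)
Line 6: ['two', 'happy', 'box'] (min_width=13, slack=10)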